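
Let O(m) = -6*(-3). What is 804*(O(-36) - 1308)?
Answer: -1037160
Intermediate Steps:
O(m) = 18
804*(O(-36) - 1308) = 804*(18 - 1308) = 804*(-1290) = -1037160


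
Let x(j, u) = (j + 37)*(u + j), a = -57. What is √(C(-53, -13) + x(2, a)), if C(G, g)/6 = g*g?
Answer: I*√1131 ≈ 33.63*I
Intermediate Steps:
C(G, g) = 6*g² (C(G, g) = 6*(g*g) = 6*g²)
x(j, u) = (37 + j)*(j + u)
√(C(-53, -13) + x(2, a)) = √(6*(-13)² + (2² + 37*2 + 37*(-57) + 2*(-57))) = √(6*169 + (4 + 74 - 2109 - 114)) = √(1014 - 2145) = √(-1131) = I*√1131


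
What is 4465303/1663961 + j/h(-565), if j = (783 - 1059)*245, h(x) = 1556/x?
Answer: 15894769301192/647280829 ≈ 24556.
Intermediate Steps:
j = -67620 (j = -276*245 = -67620)
4465303/1663961 + j/h(-565) = 4465303/1663961 - 67620/(1556/(-565)) = 4465303*(1/1663961) - 67620/(1556*(-1/565)) = 4465303/1663961 - 67620/(-1556/565) = 4465303/1663961 - 67620*(-565/1556) = 4465303/1663961 + 9551325/389 = 15894769301192/647280829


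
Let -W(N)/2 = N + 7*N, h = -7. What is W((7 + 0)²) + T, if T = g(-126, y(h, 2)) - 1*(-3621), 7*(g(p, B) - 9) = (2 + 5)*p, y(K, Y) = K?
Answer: 2720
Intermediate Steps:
g(p, B) = 9 + p (g(p, B) = 9 + ((2 + 5)*p)/7 = 9 + (7*p)/7 = 9 + p)
W(N) = -16*N (W(N) = -2*(N + 7*N) = -16*N)
T = 3504 (T = (9 - 126) - 1*(-3621) = -117 + 3621 = 3504)
W((7 + 0)²) + T = -16*(7 + 0)² + 3504 = -16*7² + 3504 = -16*49 + 3504 = -784 + 3504 = 2720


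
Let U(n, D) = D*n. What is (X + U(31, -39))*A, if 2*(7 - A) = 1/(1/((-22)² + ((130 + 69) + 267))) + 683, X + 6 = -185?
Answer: 1133300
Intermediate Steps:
X = -191 (X = -6 - 185 = -191)
A = -1619/2 (A = 7 - (1/(1/((-22)² + ((130 + 69) + 267))) + 683)/2 = 7 - (1/(1/(484 + (199 + 267))) + 683)/2 = 7 - (1/(1/(484 + 466)) + 683)/2 = 7 - (1/(1/950) + 683)/2 = 7 - (950 + 683)/2 = 7 - ½*1633 = 7 - 1633/2 = -1619/2 ≈ -809.50)
(X + U(31, -39))*A = (-191 - 39*31)*(-1619/2) = (-191 - 1209)*(-1619/2) = -1400*(-1619/2) = 1133300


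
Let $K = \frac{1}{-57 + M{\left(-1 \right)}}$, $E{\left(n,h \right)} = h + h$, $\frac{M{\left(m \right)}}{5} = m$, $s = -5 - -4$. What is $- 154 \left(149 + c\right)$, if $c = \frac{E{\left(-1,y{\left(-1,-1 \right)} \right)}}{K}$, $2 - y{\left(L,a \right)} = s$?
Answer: $34342$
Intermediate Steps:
$s = -1$ ($s = -5 + 4 = -1$)
$M{\left(m \right)} = 5 m$
$y{\left(L,a \right)} = 3$ ($y{\left(L,a \right)} = 2 - -1 = 2 + 1 = 3$)
$E{\left(n,h \right)} = 2 h$
$K = - \frac{1}{62}$ ($K = \frac{1}{-57 + 5 \left(-1\right)} = \frac{1}{-57 - 5} = \frac{1}{-62} = - \frac{1}{62} \approx -0.016129$)
$c = -372$ ($c = \frac{2 \cdot 3}{- \frac{1}{62}} = 6 \left(-62\right) = -372$)
$- 154 \left(149 + c\right) = - 154 \left(149 - 372\right) = \left(-154\right) \left(-223\right) = 34342$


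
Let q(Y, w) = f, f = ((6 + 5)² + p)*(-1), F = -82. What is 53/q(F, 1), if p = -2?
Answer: -53/119 ≈ -0.44538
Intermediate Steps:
f = -119 (f = ((6 + 5)² - 2)*(-1) = (11² - 2)*(-1) = (121 - 2)*(-1) = 119*(-1) = -119)
q(Y, w) = -119
53/q(F, 1) = 53/(-119) = 53*(-1/119) = -53/119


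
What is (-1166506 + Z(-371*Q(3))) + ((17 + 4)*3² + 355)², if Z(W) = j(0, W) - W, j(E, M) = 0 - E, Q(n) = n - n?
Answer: -870570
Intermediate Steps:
Q(n) = 0
j(E, M) = -E
Z(W) = -W (Z(W) = -1*0 - W = 0 - W = -W)
(-1166506 + Z(-371*Q(3))) + ((17 + 4)*3² + 355)² = (-1166506 - (-371)*0) + ((17 + 4)*3² + 355)² = (-1166506 - 1*0) + (21*9 + 355)² = (-1166506 + 0) + (189 + 355)² = -1166506 + 544² = -1166506 + 295936 = -870570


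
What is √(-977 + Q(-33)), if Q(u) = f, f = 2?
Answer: 5*I*√39 ≈ 31.225*I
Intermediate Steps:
Q(u) = 2
√(-977 + Q(-33)) = √(-977 + 2) = √(-975) = 5*I*√39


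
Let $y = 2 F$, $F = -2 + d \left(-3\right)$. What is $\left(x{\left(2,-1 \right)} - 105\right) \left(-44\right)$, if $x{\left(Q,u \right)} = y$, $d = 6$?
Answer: $6380$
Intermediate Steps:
$F = -20$ ($F = -2 + 6 \left(-3\right) = -2 - 18 = -20$)
$y = -40$ ($y = 2 \left(-20\right) = -40$)
$x{\left(Q,u \right)} = -40$
$\left(x{\left(2,-1 \right)} - 105\right) \left(-44\right) = \left(-40 - 105\right) \left(-44\right) = \left(-145\right) \left(-44\right) = 6380$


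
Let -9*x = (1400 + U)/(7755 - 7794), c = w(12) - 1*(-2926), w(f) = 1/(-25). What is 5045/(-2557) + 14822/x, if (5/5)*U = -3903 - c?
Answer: -166627973215/173523134 ≈ -960.26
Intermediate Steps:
w(f) = -1/25
c = 73149/25 (c = -1/25 - 1*(-2926) = -1/25 + 2926 = 73149/25 ≈ 2926.0)
U = -170724/25 (U = -3903 - 1*73149/25 = -3903 - 73149/25 = -170724/25 ≈ -6829.0)
x = -135724/8775 (x = -(1400 - 170724/25)/(9*(7755 - 7794)) = -(-135724)/(225*(-39)) = -(-135724)*(-1)/(225*39) = -1/9*135724/975 = -135724/8775 ≈ -15.467)
5045/(-2557) + 14822/x = 5045/(-2557) + 14822/(-135724/8775) = 5045*(-1/2557) + 14822*(-8775/135724) = -5045/2557 - 65031525/67862 = -166627973215/173523134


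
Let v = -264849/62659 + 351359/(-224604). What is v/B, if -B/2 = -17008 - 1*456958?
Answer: -81501948377/13340685014709552 ≈ -6.1093e-6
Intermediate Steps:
B = 947932 (B = -2*(-17008 - 1*456958) = -2*(-17008 - 456958) = -2*(-473966) = 947932)
v = -81501948377/14073462036 (v = -264849*1/62659 + 351359*(-1/224604) = -264849/62659 - 351359/224604 = -81501948377/14073462036 ≈ -5.7912)
v/B = -81501948377/14073462036/947932 = -81501948377/14073462036*1/947932 = -81501948377/13340685014709552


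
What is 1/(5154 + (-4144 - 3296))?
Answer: -1/2286 ≈ -0.00043745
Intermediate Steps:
1/(5154 + (-4144 - 3296)) = 1/(5154 - 7440) = 1/(-2286) = -1/2286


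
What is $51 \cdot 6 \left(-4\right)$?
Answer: $-1224$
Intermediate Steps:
$51 \cdot 6 \left(-4\right) = 51 \left(-24\right) = -1224$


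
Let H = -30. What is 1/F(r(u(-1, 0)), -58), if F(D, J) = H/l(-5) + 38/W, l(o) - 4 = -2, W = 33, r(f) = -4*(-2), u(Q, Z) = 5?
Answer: -33/457 ≈ -0.072210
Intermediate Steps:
r(f) = 8
l(o) = 2 (l(o) = 4 - 2 = 2)
F(D, J) = -457/33 (F(D, J) = -30/2 + 38/33 = -30*½ + 38*(1/33) = -15 + 38/33 = -457/33)
1/F(r(u(-1, 0)), -58) = 1/(-457/33) = -33/457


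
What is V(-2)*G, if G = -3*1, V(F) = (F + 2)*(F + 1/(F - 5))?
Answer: 0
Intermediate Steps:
V(F) = (2 + F)*(F + 1/(-5 + F))
G = -3
V(-2)*G = ((2 + (-2)³ - 9*(-2) - 3*(-2)²)/(-5 - 2))*(-3) = ((2 - 8 + 18 - 3*4)/(-7))*(-3) = -(2 - 8 + 18 - 12)/7*(-3) = -⅐*0*(-3) = 0*(-3) = 0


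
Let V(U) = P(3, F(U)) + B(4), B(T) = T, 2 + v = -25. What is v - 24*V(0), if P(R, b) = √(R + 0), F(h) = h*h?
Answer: -123 - 24*√3 ≈ -164.57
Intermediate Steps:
v = -27 (v = -2 - 25 = -27)
F(h) = h²
P(R, b) = √R
V(U) = 4 + √3 (V(U) = √3 + 4 = 4 + √3)
v - 24*V(0) = -27 - 24*(4 + √3) = -27 + (-96 - 24*√3) = -123 - 24*√3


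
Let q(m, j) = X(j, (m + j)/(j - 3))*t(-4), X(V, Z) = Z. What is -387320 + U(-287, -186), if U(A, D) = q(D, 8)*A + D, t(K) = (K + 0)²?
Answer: -1120154/5 ≈ -2.2403e+5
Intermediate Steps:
t(K) = K²
q(m, j) = 16*(j + m)/(-3 + j) (q(m, j) = ((m + j)/(j - 3))*(-4)² = ((j + m)/(-3 + j))*16 = 16*(j + m)/(-3 + j))
U(A, D) = D + A*(128/5 + 16*D/5) (U(A, D) = (16*(8 + D)/(-3 + 8))*A + D = (16*(8 + D)/5)*A + D = (16*(⅕)*(8 + D))*A + D = (128/5 + 16*D/5)*A + D = A*(128/5 + 16*D/5) + D = D + A*(128/5 + 16*D/5))
-387320 + U(-287, -186) = -387320 + (-186 + (16/5)*(-287)*(8 - 186)) = -387320 + (-186 + (16/5)*(-287)*(-178)) = -387320 + (-186 + 817376/5) = -387320 + 816446/5 = -1120154/5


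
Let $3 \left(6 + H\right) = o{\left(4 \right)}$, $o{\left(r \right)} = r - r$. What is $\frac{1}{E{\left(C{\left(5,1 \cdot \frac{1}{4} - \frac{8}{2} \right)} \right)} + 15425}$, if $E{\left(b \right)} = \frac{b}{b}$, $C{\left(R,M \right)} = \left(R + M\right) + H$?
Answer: $\frac{1}{15426} \approx 6.4826 \cdot 10^{-5}$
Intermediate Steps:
$o{\left(r \right)} = 0$
$H = -6$ ($H = -6 + \frac{1}{3} \cdot 0 = -6 + 0 = -6$)
$C{\left(R,M \right)} = -6 + M + R$ ($C{\left(R,M \right)} = \left(R + M\right) - 6 = \left(M + R\right) - 6 = -6 + M + R$)
$E{\left(b \right)} = 1$
$\frac{1}{E{\left(C{\left(5,1 \cdot \frac{1}{4} - \frac{8}{2} \right)} \right)} + 15425} = \frac{1}{1 + 15425} = \frac{1}{15426}$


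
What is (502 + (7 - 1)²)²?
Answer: 289444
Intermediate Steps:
(502 + (7 - 1)²)² = (502 + 6²)² = (502 + 36)² = 538² = 289444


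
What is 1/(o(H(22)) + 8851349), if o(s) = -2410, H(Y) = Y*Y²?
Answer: 1/8848939 ≈ 1.1301e-7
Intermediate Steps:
H(Y) = Y³
1/(o(H(22)) + 8851349) = 1/(-2410 + 8851349) = 1/8848939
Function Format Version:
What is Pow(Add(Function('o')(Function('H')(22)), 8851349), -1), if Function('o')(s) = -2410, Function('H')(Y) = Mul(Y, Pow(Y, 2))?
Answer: Rational(1, 8848939) ≈ 1.1301e-7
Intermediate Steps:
Function('H')(Y) = Pow(Y, 3)
Pow(Add(Function('o')(Function('H')(22)), 8851349), -1) = Pow(Add(-2410, 8851349), -1) = Pow(8848939, -1) = Rational(1, 8848939)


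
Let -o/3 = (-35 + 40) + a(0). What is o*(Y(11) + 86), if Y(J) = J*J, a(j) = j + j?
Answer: -3105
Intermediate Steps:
a(j) = 2*j
Y(J) = J²
o = -15 (o = -3*((-35 + 40) + 2*0) = -3*(5 + 0) = -3*5 = -15)
o*(Y(11) + 86) = -15*(11² + 86) = -15*(121 + 86) = -15*207 = -3105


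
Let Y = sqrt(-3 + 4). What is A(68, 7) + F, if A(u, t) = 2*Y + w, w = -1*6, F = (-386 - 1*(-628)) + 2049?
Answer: 2287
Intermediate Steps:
Y = 1 (Y = sqrt(1) = 1)
F = 2291 (F = (-386 + 628) + 2049 = 242 + 2049 = 2291)
w = -6
A(u, t) = -4 (A(u, t) = 2*1 - 6 = 2 - 6 = -4)
A(68, 7) + F = -4 + 2291 = 2287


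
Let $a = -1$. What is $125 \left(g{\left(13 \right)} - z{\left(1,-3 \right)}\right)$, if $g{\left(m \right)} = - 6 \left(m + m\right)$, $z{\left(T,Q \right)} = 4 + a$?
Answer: $-19875$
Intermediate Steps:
$z{\left(T,Q \right)} = 3$ ($z{\left(T,Q \right)} = 4 - 1 = 3$)
$g{\left(m \right)} = - 12 m$ ($g{\left(m \right)} = - 6 \cdot 2 m = - 12 m$)
$125 \left(g{\left(13 \right)} - z{\left(1,-3 \right)}\right) = 125 \left(\left(-12\right) 13 + \left(\left(-1\right) 3 + 0\right)\right) = 125 \left(-156 + \left(-3 + 0\right)\right) = 125 \left(-156 - 3\right) = 125 \left(-159\right) = -19875$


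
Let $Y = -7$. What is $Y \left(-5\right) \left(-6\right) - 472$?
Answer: $-682$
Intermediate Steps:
$Y \left(-5\right) \left(-6\right) - 472 = \left(-7\right) \left(-5\right) \left(-6\right) - 472 = 35 \left(-6\right) - 472 = -210 - 472 = -682$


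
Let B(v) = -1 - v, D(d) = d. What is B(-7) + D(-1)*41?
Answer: -35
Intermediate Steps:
B(-7) + D(-1)*41 = (-1 - 1*(-7)) - 1*41 = (-1 + 7) - 41 = 6 - 41 = -35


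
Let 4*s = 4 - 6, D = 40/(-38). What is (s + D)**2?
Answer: 3481/1444 ≈ 2.4107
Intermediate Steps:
D = -20/19 (D = 40*(-1/38) = -20/19 ≈ -1.0526)
s = -1/2 (s = (4 - 6)/4 = (1/4)*(-2) = -1/2 ≈ -0.50000)
(s + D)**2 = (-1/2 - 20/19)**2 = (-59/38)**2 = 3481/1444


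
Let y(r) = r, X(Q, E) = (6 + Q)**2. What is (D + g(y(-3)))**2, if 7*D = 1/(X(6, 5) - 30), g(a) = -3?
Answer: 5726449/636804 ≈ 8.9925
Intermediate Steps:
D = 1/798 (D = 1/(7*((6 + 6)**2 - 30)) = 1/(7*(12**2 - 30)) = 1/(7*(144 - 30)) = (1/7)/114 = (1/7)*(1/114) = 1/798 ≈ 0.0012531)
(D + g(y(-3)))**2 = (1/798 - 3)**2 = (-2393/798)**2 = 5726449/636804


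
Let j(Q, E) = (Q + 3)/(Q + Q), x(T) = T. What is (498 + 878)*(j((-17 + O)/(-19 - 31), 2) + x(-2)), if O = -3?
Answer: 3096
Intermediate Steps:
j(Q, E) = (3 + Q)/(2*Q) (j(Q, E) = (3 + Q)/((2*Q)) = (3 + Q)*(1/(2*Q)) = (3 + Q)/(2*Q))
(498 + 878)*(j((-17 + O)/(-19 - 31), 2) + x(-2)) = (498 + 878)*((3 + (-17 - 3)/(-19 - 31))/(2*(((-17 - 3)/(-19 - 31)))) - 2) = 1376*((3 - 20/(-50))/(2*((-20/(-50)))) - 2) = 1376*((3 - 20*(-1/50))/(2*((-20*(-1/50)))) - 2) = 1376*((3 + ⅖)/(2*(⅖)) - 2) = 1376*((½)*(5/2)*(17/5) - 2) = 1376*(17/4 - 2) = 1376*(9/4) = 3096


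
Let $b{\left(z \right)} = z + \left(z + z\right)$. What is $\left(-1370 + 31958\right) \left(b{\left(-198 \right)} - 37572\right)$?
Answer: $-1167421608$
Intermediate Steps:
$b{\left(z \right)} = 3 z$ ($b{\left(z \right)} = z + 2 z = 3 z$)
$\left(-1370 + 31958\right) \left(b{\left(-198 \right)} - 37572\right) = \left(-1370 + 31958\right) \left(3 \left(-198\right) - 37572\right) = 30588 \left(-594 - 37572\right) = 30588 \left(-38166\right) = -1167421608$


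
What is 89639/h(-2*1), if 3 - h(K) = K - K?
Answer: 89639/3 ≈ 29880.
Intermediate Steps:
h(K) = 3 (h(K) = 3 - (K - K) = 3 - 1*0 = 3 + 0 = 3)
89639/h(-2*1) = 89639/3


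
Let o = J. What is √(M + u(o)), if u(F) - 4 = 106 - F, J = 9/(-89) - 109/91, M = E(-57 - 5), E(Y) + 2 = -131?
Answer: I*√1423455943/8099 ≈ 4.6584*I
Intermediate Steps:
E(Y) = -133 (E(Y) = -2 - 131 = -133)
M = -133
J = -10520/8099 (J = 9*(-1/89) - 109*1/91 = -9/89 - 109/91 = -10520/8099 ≈ -1.2989)
o = -10520/8099 ≈ -1.2989
u(F) = 110 - F (u(F) = 4 + (106 - F) = 110 - F)
√(M + u(o)) = √(-133 + (110 - 1*(-10520/8099))) = √(-133 + (110 + 10520/8099)) = √(-133 + 901410/8099) = √(-175757/8099) = I*√1423455943/8099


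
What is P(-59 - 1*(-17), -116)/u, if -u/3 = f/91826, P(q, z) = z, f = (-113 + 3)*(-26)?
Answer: 2662954/2145 ≈ 1241.5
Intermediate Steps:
f = 2860 (f = -110*(-26) = 2860)
u = -4290/45913 (u = -8580/91826 = -3*1430/45913 = -4290/45913 ≈ -0.093438)
P(-59 - 1*(-17), -116)/u = -116/(-4290/45913) = -116*(-45913/4290) = 2662954/2145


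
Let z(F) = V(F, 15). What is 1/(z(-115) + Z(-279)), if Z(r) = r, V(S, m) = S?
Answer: -1/394 ≈ -0.0025381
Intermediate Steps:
z(F) = F
1/(z(-115) + Z(-279)) = 1/(-115 - 279) = 1/(-394) = -1/394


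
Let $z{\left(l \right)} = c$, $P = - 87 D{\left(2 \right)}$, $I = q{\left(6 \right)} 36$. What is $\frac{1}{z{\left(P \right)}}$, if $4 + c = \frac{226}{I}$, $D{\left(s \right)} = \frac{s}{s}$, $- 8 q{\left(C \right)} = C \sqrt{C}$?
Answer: $- \frac{4374}{4727} + \frac{3051 \sqrt{6}}{9454} \approx -0.13482$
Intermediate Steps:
$q{\left(C \right)} = - \frac{C^{\frac{3}{2}}}{8}$ ($q{\left(C \right)} = - \frac{C \sqrt{C}}{8} = - \frac{C^{\frac{3}{2}}}{8}$)
$I = - 27 \sqrt{6}$ ($I = - \frac{6^{\frac{3}{2}}}{8} \cdot 36 = - \frac{6 \sqrt{6}}{8} \cdot 36 = - \frac{3 \sqrt{6}}{4} \cdot 36 = - 27 \sqrt{6} \approx -66.136$)
$D{\left(s \right)} = 1$
$P = -87$ ($P = \left(-87\right) 1 = -87$)
$c = -4 - \frac{113 \sqrt{6}}{81}$ ($c = -4 + \frac{226}{\left(-27\right) \sqrt{6}} = -4 + 226 \left(- \frac{\sqrt{6}}{162}\right) = -4 - \frac{113 \sqrt{6}}{81} \approx -7.4172$)
$z{\left(l \right)} = -4 - \frac{113 \sqrt{6}}{81}$
$\frac{1}{z{\left(P \right)}} = \frac{1}{-4 - \frac{113 \sqrt{6}}{81}}$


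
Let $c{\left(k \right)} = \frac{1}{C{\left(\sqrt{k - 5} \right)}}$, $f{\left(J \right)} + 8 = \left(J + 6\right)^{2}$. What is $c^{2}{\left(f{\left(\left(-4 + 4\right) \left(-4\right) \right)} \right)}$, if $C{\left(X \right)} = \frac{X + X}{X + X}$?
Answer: $1$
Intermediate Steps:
$C{\left(X \right)} = 1$ ($C{\left(X \right)} = \frac{2 X}{2 X} = 2 X \frac{1}{2 X} = 1$)
$f{\left(J \right)} = -8 + \left(6 + J\right)^{2}$ ($f{\left(J \right)} = -8 + \left(J + 6\right)^{2} = -8 + \left(6 + J\right)^{2}$)
$c{\left(k \right)} = 1$ ($c{\left(k \right)} = 1^{-1} = 1$)
$c^{2}{\left(f{\left(\left(-4 + 4\right) \left(-4\right) \right)} \right)} = 1^{2} = 1$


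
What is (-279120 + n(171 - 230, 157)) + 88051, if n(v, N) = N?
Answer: -190912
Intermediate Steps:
(-279120 + n(171 - 230, 157)) + 88051 = (-279120 + 157) + 88051 = -278963 + 88051 = -190912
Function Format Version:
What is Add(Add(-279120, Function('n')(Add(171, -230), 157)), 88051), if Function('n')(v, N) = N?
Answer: -190912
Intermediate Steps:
Add(Add(-279120, Function('n')(Add(171, -230), 157)), 88051) = Add(Add(-279120, 157), 88051) = Add(-278963, 88051) = -190912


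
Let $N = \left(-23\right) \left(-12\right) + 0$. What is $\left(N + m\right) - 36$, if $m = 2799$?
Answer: $3039$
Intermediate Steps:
$N = 276$ ($N = 276 + 0 = 276$)
$\left(N + m\right) - 36 = \left(276 + 2799\right) - 36 = 3075 - 36 = 3039$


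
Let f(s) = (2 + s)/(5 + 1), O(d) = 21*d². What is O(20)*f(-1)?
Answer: 1400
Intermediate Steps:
f(s) = ⅓ + s/6 (f(s) = (2 + s)/6 = (2 + s)*(⅙) = ⅓ + s/6)
O(20)*f(-1) = (21*20²)*(⅓ + (⅙)*(-1)) = (21*400)*(⅓ - ⅙) = 8400*(⅙) = 1400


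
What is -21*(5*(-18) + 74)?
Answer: 336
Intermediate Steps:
-21*(5*(-18) + 74) = -21*(-90 + 74) = -21*(-16) = 336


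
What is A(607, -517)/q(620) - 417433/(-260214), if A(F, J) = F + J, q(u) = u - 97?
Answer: 241736719/136091922 ≈ 1.7763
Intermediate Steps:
q(u) = -97 + u
A(607, -517)/q(620) - 417433/(-260214) = (607 - 517)/(-97 + 620) - 417433/(-260214) = 90/523 - 417433*(-1/260214) = 90*(1/523) + 417433/260214 = 90/523 + 417433/260214 = 241736719/136091922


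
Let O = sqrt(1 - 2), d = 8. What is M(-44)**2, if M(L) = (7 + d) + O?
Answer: (15 + I)**2 ≈ 224.0 + 30.0*I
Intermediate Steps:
O = I (O = sqrt(-1) = I ≈ 1.0*I)
M(L) = 15 + I (M(L) = (7 + 8) + I = 15 + I)
M(-44)**2 = (15 + I)**2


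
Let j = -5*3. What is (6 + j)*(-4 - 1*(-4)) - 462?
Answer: -462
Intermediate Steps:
j = -15
(6 + j)*(-4 - 1*(-4)) - 462 = (6 - 15)*(-4 - 1*(-4)) - 462 = -9*(-4 + 4) - 462 = -9*0 - 462 = 0 - 462 = -462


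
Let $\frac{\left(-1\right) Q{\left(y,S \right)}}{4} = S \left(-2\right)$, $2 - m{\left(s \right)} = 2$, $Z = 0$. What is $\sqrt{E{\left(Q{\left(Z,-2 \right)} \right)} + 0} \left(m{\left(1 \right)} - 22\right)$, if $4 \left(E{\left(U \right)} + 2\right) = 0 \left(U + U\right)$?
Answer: $- 22 i \sqrt{2} \approx - 31.113 i$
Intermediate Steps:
$m{\left(s \right)} = 0$ ($m{\left(s \right)} = 2 - 2 = 0$)
$Q{\left(y,S \right)} = 8 S$ ($Q{\left(y,S \right)} = - 4 S \left(-2\right) = - 4 \left(- 2 S\right) = 8 S$)
$E{\left(U \right)} = -2$ ($E{\left(U \right)} = -2 + \frac{0 \left(U + U\right)}{4} = -2 + \frac{0 \cdot 2 U}{4} = -2 + \frac{1}{4} \cdot 0 = -2 + 0 = -2$)
$\sqrt{E{\left(Q{\left(Z,-2 \right)} \right)} + 0} \left(m{\left(1 \right)} - 22\right) = \sqrt{-2 + 0} \left(0 - 22\right) = \sqrt{-2} \left(-22\right) = i \sqrt{2} \left(-22\right) = - 22 i \sqrt{2}$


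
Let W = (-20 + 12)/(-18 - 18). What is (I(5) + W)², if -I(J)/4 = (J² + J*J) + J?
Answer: 3912484/81 ≈ 48302.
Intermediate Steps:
I(J) = -8*J² - 4*J (I(J) = -4*((J² + J*J) + J) = -4*((J² + J²) + J) = -4*(2*J² + J) = -4*(J + 2*J²) = -8*J² - 4*J)
W = 2/9 (W = -8/(-36) = -8*(-1/36) = 2/9 ≈ 0.22222)
(I(5) + W)² = (-4*5*(1 + 2*5) + 2/9)² = (-4*5*(1 + 10) + 2/9)² = (-4*5*11 + 2/9)² = (-220 + 2/9)² = (-1978/9)² = 3912484/81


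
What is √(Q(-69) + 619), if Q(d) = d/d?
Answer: 2*√155 ≈ 24.900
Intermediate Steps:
Q(d) = 1
√(Q(-69) + 619) = √(1 + 619) = √620 = 2*√155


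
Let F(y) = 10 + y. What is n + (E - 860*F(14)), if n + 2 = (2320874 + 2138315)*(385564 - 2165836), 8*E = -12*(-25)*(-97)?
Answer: -15877138687375/2 ≈ -7.9386e+12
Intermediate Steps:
E = -7275/2 (E = (-12*(-25)*(-97))/8 = (300*(-97))/8 = (⅛)*(-29100) = -7275/2 ≈ -3637.5)
n = -7938569319410 (n = -2 + (2320874 + 2138315)*(385564 - 2165836) = -2 + 4459189*(-1780272) = -2 - 7938569319408 = -7938569319410)
n + (E - 860*F(14)) = -7938569319410 + (-7275/2 - 860*(10 + 14)) = -7938569319410 + (-7275/2 - 860*24) = -7938569319410 + (-7275/2 - 20640) = -7938569319410 - 48555/2 = -15877138687375/2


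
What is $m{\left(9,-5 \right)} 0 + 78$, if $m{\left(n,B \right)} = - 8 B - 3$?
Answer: $78$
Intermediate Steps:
$m{\left(n,B \right)} = -3 - 8 B$
$m{\left(9,-5 \right)} 0 + 78 = \left(-3 - -40\right) 0 + 78 = \left(-3 + 40\right) 0 + 78 = 37 \cdot 0 + 78 = 0 + 78 = 78$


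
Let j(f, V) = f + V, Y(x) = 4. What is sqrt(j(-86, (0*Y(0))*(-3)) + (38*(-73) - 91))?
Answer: I*sqrt(2951) ≈ 54.323*I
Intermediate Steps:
j(f, V) = V + f
sqrt(j(-86, (0*Y(0))*(-3)) + (38*(-73) - 91)) = sqrt(((0*4)*(-3) - 86) + (38*(-73) - 91)) = sqrt((0*(-3) - 86) + (-2774 - 91)) = sqrt((0 - 86) - 2865) = sqrt(-86 - 2865) = sqrt(-2951) = I*sqrt(2951)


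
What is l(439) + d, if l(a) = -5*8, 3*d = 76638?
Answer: 25506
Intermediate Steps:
d = 25546 (d = (⅓)*76638 = 25546)
l(a) = -40
l(439) + d = -40 + 25546 = 25506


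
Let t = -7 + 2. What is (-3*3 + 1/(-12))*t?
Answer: 545/12 ≈ 45.417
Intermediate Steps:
t = -5
(-3*3 + 1/(-12))*t = (-3*3 + 1/(-12))*(-5) = (-9 - 1/12)*(-5) = -109/12*(-5) = 545/12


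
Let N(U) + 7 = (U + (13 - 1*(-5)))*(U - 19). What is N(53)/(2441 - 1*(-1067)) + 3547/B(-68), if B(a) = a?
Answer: -767450/14909 ≈ -51.476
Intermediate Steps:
N(U) = -7 + (-19 + U)*(18 + U) (N(U) = -7 + (U + (13 - 1*(-5)))*(U - 19) = -7 + (U + (13 + 5))*(-19 + U) = -7 + (U + 18)*(-19 + U) = -7 + (18 + U)*(-19 + U) = -7 + (-19 + U)*(18 + U))
N(53)/(2441 - 1*(-1067)) + 3547/B(-68) = (-349 + 53² - 1*53)/(2441 - 1*(-1067)) + 3547/(-68) = (-349 + 2809 - 53)/(2441 + 1067) + 3547*(-1/68) = 2407/3508 - 3547/68 = -767450/14909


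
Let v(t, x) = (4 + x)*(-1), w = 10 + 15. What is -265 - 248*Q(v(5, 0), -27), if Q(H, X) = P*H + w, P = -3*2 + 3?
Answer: -9441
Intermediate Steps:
w = 25
v(t, x) = -4 - x
P = -3 (P = -6 + 3 = -3)
Q(H, X) = 25 - 3*H (Q(H, X) = -3*H + 25 = 25 - 3*H)
-265 - 248*Q(v(5, 0), -27) = -265 - 248*(25 - 3*(-4 - 1*0)) = -265 - 248*(25 - 3*(-4 + 0)) = -265 - 248*(25 - 3*(-4)) = -265 - 248*(25 + 12) = -265 - 248*37 = -265 - 9176 = -9441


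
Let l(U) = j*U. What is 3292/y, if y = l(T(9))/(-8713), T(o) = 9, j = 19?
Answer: -28683196/171 ≈ -1.6774e+5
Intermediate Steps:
l(U) = 19*U
y = -171/8713 (y = (19*9)/(-8713) = 171*(-1/8713) = -171/8713 ≈ -0.019626)
3292/y = 3292/(-171/8713) = 3292*(-8713/171) = -28683196/171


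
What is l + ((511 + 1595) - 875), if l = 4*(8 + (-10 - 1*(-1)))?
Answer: 1227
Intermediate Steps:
l = -4 (l = 4*(8 + (-10 + 1)) = 4*(8 - 9) = 4*(-1) = -4)
l + ((511 + 1595) - 875) = -4 + ((511 + 1595) - 875) = -4 + (2106 - 875) = -4 + 1231 = 1227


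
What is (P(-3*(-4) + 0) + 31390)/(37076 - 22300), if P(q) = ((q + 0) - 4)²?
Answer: 15727/7388 ≈ 2.1287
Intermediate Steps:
P(q) = (-4 + q)² (P(q) = (q - 4)² = (-4 + q)²)
(P(-3*(-4) + 0) + 31390)/(37076 - 22300) = ((-4 + (-3*(-4) + 0))² + 31390)/(37076 - 22300) = ((-4 + (12 + 0))² + 31390)/14776 = ((-4 + 12)² + 31390)*(1/14776) = (8² + 31390)*(1/14776) = (64 + 31390)*(1/14776) = 31454*(1/14776) = 15727/7388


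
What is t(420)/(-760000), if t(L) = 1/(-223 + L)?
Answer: -1/149720000 ≈ -6.6791e-9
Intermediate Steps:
t(420)/(-760000) = 1/((-223 + 420)*(-760000)) = -1/760000/197 = (1/197)*(-1/760000) = -1/149720000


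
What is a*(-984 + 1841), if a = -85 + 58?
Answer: -23139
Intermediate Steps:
a = -27
a*(-984 + 1841) = -27*(-984 + 1841) = -27*857 = -23139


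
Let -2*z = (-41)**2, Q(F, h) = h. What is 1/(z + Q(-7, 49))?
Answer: -2/1583 ≈ -0.0012634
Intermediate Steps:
z = -1681/2 (z = -1/2*(-41)**2 = -1/2*1681 = -1681/2 ≈ -840.50)
1/(z + Q(-7, 49)) = 1/(-1681/2 + 49) = 1/(-1583/2) = -2/1583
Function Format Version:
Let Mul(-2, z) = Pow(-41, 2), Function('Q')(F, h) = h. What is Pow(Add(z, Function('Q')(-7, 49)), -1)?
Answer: Rational(-2, 1583) ≈ -0.0012634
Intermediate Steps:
z = Rational(-1681, 2) (z = Mul(Rational(-1, 2), Pow(-41, 2)) = Mul(Rational(-1, 2), 1681) = Rational(-1681, 2) ≈ -840.50)
Pow(Add(z, Function('Q')(-7, 49)), -1) = Pow(Add(Rational(-1681, 2), 49), -1) = Pow(Rational(-1583, 2), -1) = Rational(-2, 1583)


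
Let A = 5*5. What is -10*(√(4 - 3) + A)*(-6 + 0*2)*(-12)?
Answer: -18720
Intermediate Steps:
A = 25
-10*(√(4 - 3) + A)*(-6 + 0*2)*(-12) = -10*(√(4 - 3) + 25)*(-6 + 0*2)*(-12) = -10*(√1 + 25)*(-6 + 0)*(-12) = -10*(1 + 25)*(-6)*(-12) = -260*(-6)*(-12) = -10*(-156)*(-12) = 1560*(-12) = -18720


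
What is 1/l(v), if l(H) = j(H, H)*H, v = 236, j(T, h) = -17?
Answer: -1/4012 ≈ -0.00024925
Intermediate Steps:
l(H) = -17*H
1/l(v) = 1/(-17*236) = 1/(-4012) = -1/4012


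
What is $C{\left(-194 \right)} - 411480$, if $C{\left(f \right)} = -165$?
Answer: $-411645$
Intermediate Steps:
$C{\left(-194 \right)} - 411480 = -165 - 411480 = -411645$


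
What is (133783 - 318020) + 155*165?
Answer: -158662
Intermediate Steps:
(133783 - 318020) + 155*165 = -184237 + 25575 = -158662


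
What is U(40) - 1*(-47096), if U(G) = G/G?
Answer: 47097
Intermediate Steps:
U(G) = 1
U(40) - 1*(-47096) = 1 - 1*(-47096) = 1 + 47096 = 47097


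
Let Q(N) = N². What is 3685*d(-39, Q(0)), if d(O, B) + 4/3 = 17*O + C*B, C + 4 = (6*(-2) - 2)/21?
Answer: -7344205/3 ≈ -2.4481e+6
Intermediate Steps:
C = -14/3 (C = -4 + (6*(-2) - 2)/21 = -4 + (-12 - 2)*(1/21) = -4 - 14*1/21 = -4 - ⅔ = -14/3 ≈ -4.6667)
d(O, B) = -4/3 + 17*O - 14*B/3 (d(O, B) = -4/3 + (17*O - 14*B/3) = -4/3 + 17*O - 14*B/3)
3685*d(-39, Q(0)) = 3685*(-4/3 + 17*(-39) - 14/3*0²) = 3685*(-4/3 - 663 - 14/3*0) = 3685*(-4/3 - 663 + 0) = 3685*(-1993/3) = -7344205/3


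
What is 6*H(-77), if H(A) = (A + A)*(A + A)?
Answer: 142296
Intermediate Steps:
H(A) = 4*A**2 (H(A) = (2*A)*(2*A) = 4*A**2)
6*H(-77) = 6*(4*(-77)**2) = 6*(4*5929) = 6*23716 = 142296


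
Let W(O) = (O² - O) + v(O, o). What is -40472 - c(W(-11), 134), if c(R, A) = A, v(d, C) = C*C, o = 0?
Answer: -40606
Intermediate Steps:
v(d, C) = C²
W(O) = O² - O (W(O) = (O² - O) + 0² = (O² - O) + 0 = O² - O)
-40472 - c(W(-11), 134) = -40472 - 1*134 = -40472 - 134 = -40606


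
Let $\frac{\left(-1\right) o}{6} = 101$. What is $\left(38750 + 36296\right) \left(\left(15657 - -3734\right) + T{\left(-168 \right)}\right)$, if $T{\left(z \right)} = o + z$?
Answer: $1397131382$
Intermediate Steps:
$o = -606$ ($o = \left(-6\right) 101 = -606$)
$T{\left(z \right)} = -606 + z$
$\left(38750 + 36296\right) \left(\left(15657 - -3734\right) + T{\left(-168 \right)}\right) = \left(38750 + 36296\right) \left(\left(15657 - -3734\right) - 774\right) = 75046 \left(\left(15657 + 3734\right) - 774\right) = 75046 \left(19391 - 774\right) = 75046 \cdot 18617 = 1397131382$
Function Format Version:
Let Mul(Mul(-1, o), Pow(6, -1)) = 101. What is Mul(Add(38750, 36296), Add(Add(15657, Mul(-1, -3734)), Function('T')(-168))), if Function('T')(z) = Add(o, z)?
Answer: 1397131382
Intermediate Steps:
o = -606 (o = Mul(-6, 101) = -606)
Function('T')(z) = Add(-606, z)
Mul(Add(38750, 36296), Add(Add(15657, Mul(-1, -3734)), Function('T')(-168))) = Mul(Add(38750, 36296), Add(Add(15657, Mul(-1, -3734)), Add(-606, -168))) = Mul(75046, Add(Add(15657, 3734), -774)) = Mul(75046, Add(19391, -774)) = Mul(75046, 18617) = 1397131382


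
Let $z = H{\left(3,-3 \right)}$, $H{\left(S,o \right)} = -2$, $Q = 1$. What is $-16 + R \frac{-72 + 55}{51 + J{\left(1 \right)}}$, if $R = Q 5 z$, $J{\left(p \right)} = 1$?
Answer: $- \frac{331}{26} \approx -12.731$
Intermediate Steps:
$z = -2$
$R = -10$ ($R = 1 \cdot 5 \left(-2\right) = 5 \left(-2\right) = -10$)
$-16 + R \frac{-72 + 55}{51 + J{\left(1 \right)}} = -16 - 10 \frac{-72 + 55}{51 + 1} = -16 - 10 \left(- \frac{17}{52}\right) = -16 - 10 \left(\left(-17\right) \frac{1}{52}\right) = -16 - - \frac{85}{26} = -16 + \frac{85}{26} = - \frac{331}{26}$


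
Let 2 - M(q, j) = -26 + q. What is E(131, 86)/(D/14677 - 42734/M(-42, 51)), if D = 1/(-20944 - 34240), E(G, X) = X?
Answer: -2437906059680/17305893281491 ≈ -0.14087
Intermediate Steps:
M(q, j) = 28 - q (M(q, j) = 2 - (-26 + q) = 2 + (26 - q) = 28 - q)
D = -1/55184 (D = 1/(-55184) = -1/55184 ≈ -1.8121e-5)
E(131, 86)/(D/14677 - 42734/M(-42, 51)) = 86/(-1/55184/14677 - 42734/(28 - 1*(-42))) = 86/(-1/55184*1/14677 - 42734/(28 + 42)) = 86/(-1/809935568 - 42734/70) = 86/(-1/809935568 - 42734*1/70) = 86/(-1/809935568 - 21367/35) = 86/(-17305893281491/28347744880) = 86*(-28347744880/17305893281491) = -2437906059680/17305893281491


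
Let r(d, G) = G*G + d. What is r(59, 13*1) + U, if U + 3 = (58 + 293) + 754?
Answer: 1330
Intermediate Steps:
r(d, G) = d + G² (r(d, G) = G² + d = d + G²)
U = 1102 (U = -3 + ((58 + 293) + 754) = -3 + (351 + 754) = -3 + 1105 = 1102)
r(59, 13*1) + U = (59 + (13*1)²) + 1102 = (59 + 13²) + 1102 = (59 + 169) + 1102 = 228 + 1102 = 1330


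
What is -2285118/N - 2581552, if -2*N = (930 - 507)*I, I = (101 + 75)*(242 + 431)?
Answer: -326628273707/126524 ≈ -2.5816e+6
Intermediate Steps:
I = 118448 (I = 176*673 = 118448)
N = -25051752 (N = -(930 - 507)*118448/2 = -423*118448/2 = -1/2*50103504 = -25051752)
-2285118/N - 2581552 = -2285118/(-25051752) - 2581552 = -2285118*(-1/25051752) - 2581552 = 11541/126524 - 2581552 = -326628273707/126524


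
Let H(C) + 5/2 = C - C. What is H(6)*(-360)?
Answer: 900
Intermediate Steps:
H(C) = -5/2 (H(C) = -5/2 + (C - C) = -5/2 + 0 = -5/2)
H(6)*(-360) = -5/2*(-360) = 900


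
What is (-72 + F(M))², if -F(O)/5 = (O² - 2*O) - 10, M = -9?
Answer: 267289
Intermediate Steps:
F(O) = 50 - 5*O² + 10*O (F(O) = -5*((O² - 2*O) - 10) = -5*(-10 + O² - 2*O) = 50 - 5*O² + 10*O)
(-72 + F(M))² = (-72 + (50 - 5*(-9)² + 10*(-9)))² = (-72 + (50 - 5*81 - 90))² = (-72 + (50 - 405 - 90))² = (-72 - 445)² = (-517)² = 267289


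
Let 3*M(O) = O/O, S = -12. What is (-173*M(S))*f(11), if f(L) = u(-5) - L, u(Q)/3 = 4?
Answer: -173/3 ≈ -57.667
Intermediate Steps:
u(Q) = 12 (u(Q) = 3*4 = 12)
M(O) = ⅓ (M(O) = (O/O)/3 = (⅓)*1 = ⅓)
f(L) = 12 - L
(-173*M(S))*f(11) = (-173*⅓)*(12 - 1*11) = -173*(12 - 11)/3 = -173/3*1 = -173/3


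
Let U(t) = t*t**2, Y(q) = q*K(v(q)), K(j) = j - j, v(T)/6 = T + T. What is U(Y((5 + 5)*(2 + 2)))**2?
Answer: 0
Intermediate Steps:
v(T) = 12*T (v(T) = 6*(T + T) = 6*(2*T) = 12*T)
K(j) = 0
Y(q) = 0 (Y(q) = q*0 = 0)
U(t) = t**3
U(Y((5 + 5)*(2 + 2)))**2 = (0**3)**2 = 0**2 = 0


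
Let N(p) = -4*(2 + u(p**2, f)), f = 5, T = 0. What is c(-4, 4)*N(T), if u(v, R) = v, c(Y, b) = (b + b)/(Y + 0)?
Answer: 16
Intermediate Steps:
c(Y, b) = 2*b/Y (c(Y, b) = (2*b)/Y = 2*b/Y)
N(p) = -8 - 4*p**2 (N(p) = -4*(2 + p**2) = -8 - 4*p**2)
c(-4, 4)*N(T) = (2*4/(-4))*(-8 - 4*0**2) = (2*4*(-1/4))*(-8 - 4*0) = -2*(-8 + 0) = -2*(-8) = 16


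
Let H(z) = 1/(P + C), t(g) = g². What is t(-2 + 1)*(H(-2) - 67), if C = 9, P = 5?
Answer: -937/14 ≈ -66.929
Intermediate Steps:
H(z) = 1/14 (H(z) = 1/(5 + 9) = 1/14)
t(-2 + 1)*(H(-2) - 67) = (-2 + 1)²*(1/14 - 67) = (-1)²*(-937/14) = 1*(-937/14) = -937/14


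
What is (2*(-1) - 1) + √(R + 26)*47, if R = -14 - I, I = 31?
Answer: -3 + 47*I*√19 ≈ -3.0 + 204.87*I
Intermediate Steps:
R = -45 (R = -14 - 1*31 = -14 - 31 = -45)
(2*(-1) - 1) + √(R + 26)*47 = (2*(-1) - 1) + √(-45 + 26)*47 = (-2 - 1) + √(-19)*47 = -3 + (I*√19)*47 = -3 + 47*I*√19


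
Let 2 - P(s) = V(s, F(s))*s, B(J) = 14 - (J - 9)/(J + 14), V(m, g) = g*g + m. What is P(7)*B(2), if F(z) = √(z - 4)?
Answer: -3927/4 ≈ -981.75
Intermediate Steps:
F(z) = √(-4 + z)
V(m, g) = m + g² (V(m, g) = g² + m = m + g²)
B(J) = 14 - (-9 + J)/(14 + J)
P(s) = 2 - s*(-4 + 2*s) (P(s) = 2 - (s + (√(-4 + s))²)*s = 2 - (s + (-4 + s))*s = 2 - (-4 + 2*s)*s = 2 - s*(-4 + 2*s))
P(7)*B(2) = (2 - 2*7*(-2 + 7))*((205 + 13*2)/(14 + 2)) = (2 - 2*7*5)*((205 + 26)/16) = (2 - 70)*((1/16)*231) = -68*231/16 = -3927/4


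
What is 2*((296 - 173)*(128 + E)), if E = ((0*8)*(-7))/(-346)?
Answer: 31488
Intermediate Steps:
E = 0 (E = (0*(-7))*(-1/346) = 0*(-1/346) = 0)
2*((296 - 173)*(128 + E)) = 2*((296 - 173)*(128 + 0)) = 2*(123*128) = 2*15744 = 31488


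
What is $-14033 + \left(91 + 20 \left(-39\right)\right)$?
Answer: $-14722$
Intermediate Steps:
$-14033 + \left(91 + 20 \left(-39\right)\right) = -14033 + \left(91 - 780\right) = -14033 - 689 = -14722$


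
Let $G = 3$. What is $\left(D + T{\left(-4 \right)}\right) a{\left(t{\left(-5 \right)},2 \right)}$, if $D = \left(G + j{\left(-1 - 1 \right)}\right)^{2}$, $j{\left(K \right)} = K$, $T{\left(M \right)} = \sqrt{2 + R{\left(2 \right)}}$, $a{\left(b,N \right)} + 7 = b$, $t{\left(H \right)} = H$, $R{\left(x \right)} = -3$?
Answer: $-12 - 12 i \approx -12.0 - 12.0 i$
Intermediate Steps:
$a{\left(b,N \right)} = -7 + b$
$T{\left(M \right)} = i$ ($T{\left(M \right)} = \sqrt{2 - 3} = \sqrt{-1} = i$)
$D = 1$ ($D = \left(3 - 2\right)^{2} = 1^{2} = 1$)
$\left(D + T{\left(-4 \right)}\right) a{\left(t{\left(-5 \right)},2 \right)} = \left(1 + i\right) \left(-7 - 5\right) = \left(1 + i\right) \left(-12\right) = -12 - 12 i$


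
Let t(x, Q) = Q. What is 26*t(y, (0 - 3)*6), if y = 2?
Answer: -468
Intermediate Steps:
26*t(y, (0 - 3)*6) = 26*((0 - 3)*6) = 26*(-3*6) = 26*(-18) = -468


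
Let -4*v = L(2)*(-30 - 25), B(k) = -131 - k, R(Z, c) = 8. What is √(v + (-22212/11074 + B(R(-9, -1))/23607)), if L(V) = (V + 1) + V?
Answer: √10342544567481215/12448758 ≈ 8.1694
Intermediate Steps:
L(V) = 1 + 2*V (L(V) = (1 + V) + V = 1 + 2*V)
v = 275/4 (v = -(1 + 2*2)*(-30 - 25)/4 = -(1 + 4)*(-55)/4 = -5*(-55)/4 = -¼*(-275) = 275/4 ≈ 68.750)
√(v + (-22212/11074 + B(R(-9, -1))/23607)) = √(275/4 + (-22212/11074 + (-131 - 1*8)/23607)) = √(275/4 + (-22212*1/11074 + (-131 - 8)*(1/23607))) = √(275/4 + (-11106/5537 - 139*1/23607)) = √(275/4 + (-11106/5537 - 139/23607)) = √(275/4 - 262948985/130711959) = √(34893992785/522847836) = √10342544567481215/12448758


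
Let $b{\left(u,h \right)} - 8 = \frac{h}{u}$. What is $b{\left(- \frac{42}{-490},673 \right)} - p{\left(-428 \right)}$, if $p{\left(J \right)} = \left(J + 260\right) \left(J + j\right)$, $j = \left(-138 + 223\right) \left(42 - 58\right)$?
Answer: $- \frac{877573}{3} \approx -2.9252 \cdot 10^{5}$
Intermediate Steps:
$b{\left(u,h \right)} = 8 + \frac{h}{u}$
$j = -1360$ ($j = 85 \left(-16\right) = -1360$)
$p{\left(J \right)} = \left(-1360 + J\right) \left(260 + J\right)$ ($p{\left(J \right)} = \left(J + 260\right) \left(J - 1360\right) = \left(260 + J\right) \left(-1360 + J\right) = \left(-1360 + J\right) \left(260 + J\right)$)
$b{\left(- \frac{42}{-490},673 \right)} - p{\left(-428 \right)} = \left(8 + \frac{673}{\left(-42\right) \frac{1}{-490}}\right) - \left(-353600 + \left(-428\right)^{2} - -470800\right) = \left(8 + \frac{673}{\left(-42\right) \left(- \frac{1}{490}\right)}\right) - \left(-353600 + 183184 + 470800\right) = \left(8 + \frac{673}{\frac{3}{35}}\right) - 300384 = \left(8 + 673 \cdot \frac{35}{3}\right) - 300384 = \left(8 + \frac{23555}{3}\right) - 300384 = \frac{23579}{3} - 300384 = - \frac{877573}{3}$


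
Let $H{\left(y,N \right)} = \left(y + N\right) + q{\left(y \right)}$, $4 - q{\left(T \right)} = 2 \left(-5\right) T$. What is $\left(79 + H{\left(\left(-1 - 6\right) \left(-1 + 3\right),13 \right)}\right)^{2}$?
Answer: $3364$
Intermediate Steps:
$q{\left(T \right)} = 4 + 10 T$ ($q{\left(T \right)} = 4 - 2 \left(-5\right) T = 4 - - 10 T = 4 + 10 T$)
$H{\left(y,N \right)} = 4 + N + 11 y$ ($H{\left(y,N \right)} = \left(y + N\right) + \left(4 + 10 y\right) = \left(N + y\right) + \left(4 + 10 y\right) = 4 + N + 11 y$)
$\left(79 + H{\left(\left(-1 - 6\right) \left(-1 + 3\right),13 \right)}\right)^{2} = \left(79 + \left(4 + 13 + 11 \left(-1 - 6\right) \left(-1 + 3\right)\right)\right)^{2} = \left(79 + \left(4 + 13 + 11 \left(\left(-7\right) 2\right)\right)\right)^{2} = \left(79 + \left(4 + 13 + 11 \left(-14\right)\right)\right)^{2} = \left(79 + \left(4 + 13 - 154\right)\right)^{2} = \left(79 - 137\right)^{2} = \left(-58\right)^{2} = 3364$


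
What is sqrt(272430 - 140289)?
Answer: sqrt(132141) ≈ 363.51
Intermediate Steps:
sqrt(272430 - 140289) = sqrt(132141)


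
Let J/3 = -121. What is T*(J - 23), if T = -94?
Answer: 36284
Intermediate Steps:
J = -363 (J = 3*(-121) = -363)
T*(J - 23) = -94*(-363 - 23) = -94*(-386) = 36284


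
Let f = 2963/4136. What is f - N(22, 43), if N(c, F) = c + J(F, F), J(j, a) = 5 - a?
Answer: 69139/4136 ≈ 16.716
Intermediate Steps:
f = 2963/4136 (f = 2963*(1/4136) = 2963/4136 ≈ 0.71639)
N(c, F) = 5 + c - F (N(c, F) = c + (5 - F) = 5 + c - F)
f - N(22, 43) = 2963/4136 - (5 + 22 - 1*43) = 2963/4136 - (5 + 22 - 43) = 2963/4136 - 1*(-16) = 2963/4136 + 16 = 69139/4136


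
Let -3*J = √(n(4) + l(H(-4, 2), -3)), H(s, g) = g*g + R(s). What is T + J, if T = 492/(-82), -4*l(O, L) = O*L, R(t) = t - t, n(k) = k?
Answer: -6 - √7/3 ≈ -6.8819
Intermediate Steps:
R(t) = 0
H(s, g) = g² (H(s, g) = g*g + 0 = g² + 0 = g²)
l(O, L) = -L*O/4 (l(O, L) = -O*L/4 = -L*O/4)
T = -6 (T = 492*(-1/82) = -6)
J = -√7/3 (J = -√(4 - ¼*(-3)*2²)/3 = -√(4 - ¼*(-3)*4)/3 = -√(4 + 3)/3 = -√7/3 ≈ -0.88192)
T + J = -6 - √7/3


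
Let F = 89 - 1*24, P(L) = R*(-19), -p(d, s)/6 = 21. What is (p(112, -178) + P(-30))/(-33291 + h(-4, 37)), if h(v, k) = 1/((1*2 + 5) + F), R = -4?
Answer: 3600/2396951 ≈ 0.0015019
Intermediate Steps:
p(d, s) = -126 (p(d, s) = -6*21 = -126)
P(L) = 76 (P(L) = -4*(-19) = 76)
F = 65 (F = 89 - 24 = 65)
h(v, k) = 1/72 (h(v, k) = 1/((1*2 + 5) + 65) = 1/((2 + 5) + 65) = 1/(7 + 65) = 1/72)
(p(112, -178) + P(-30))/(-33291 + h(-4, 37)) = (-126 + 76)/(-33291 + 1/72) = -50/(-2396951/72) = -50*(-72/2396951) = 3600/2396951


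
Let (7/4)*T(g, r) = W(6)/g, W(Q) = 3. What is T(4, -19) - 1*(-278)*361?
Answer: 702509/7 ≈ 1.0036e+5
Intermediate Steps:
T(g, r) = 12/(7*g) (T(g, r) = 4*(3/g)/7 = 12/(7*g))
T(4, -19) - 1*(-278)*361 = (12/7)/4 - 1*(-278)*361 = (12/7)*(¼) + 278*361 = 3/7 + 100358 = 702509/7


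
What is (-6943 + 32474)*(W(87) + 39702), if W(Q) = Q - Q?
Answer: 1013631762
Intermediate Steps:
W(Q) = 0
(-6943 + 32474)*(W(87) + 39702) = (-6943 + 32474)*(0 + 39702) = 25531*39702 = 1013631762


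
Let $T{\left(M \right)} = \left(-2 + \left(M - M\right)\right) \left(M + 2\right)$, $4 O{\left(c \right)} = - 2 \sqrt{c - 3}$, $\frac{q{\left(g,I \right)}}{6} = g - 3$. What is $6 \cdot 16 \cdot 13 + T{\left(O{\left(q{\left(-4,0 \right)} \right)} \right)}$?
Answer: $1244 + 3 i \sqrt{5} \approx 1244.0 + 6.7082 i$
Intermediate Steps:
$q{\left(g,I \right)} = -18 + 6 g$ ($q{\left(g,I \right)} = 6 \left(g - 3\right) = 6 \left(-3 + g\right) = -18 + 6 g$)
$O{\left(c \right)} = - \frac{\sqrt{-3 + c}}{2}$ ($O{\left(c \right)} = \frac{\left(-2\right) \sqrt{c - 3}}{4} = \frac{\left(-2\right) \sqrt{-3 + c}}{4} = - \frac{\sqrt{-3 + c}}{2}$)
$T{\left(M \right)} = -4 - 2 M$ ($T{\left(M \right)} = \left(-2 + 0\right) \left(2 + M\right) = - 2 \left(2 + M\right) = -4 - 2 M$)
$6 \cdot 16 \cdot 13 + T{\left(O{\left(q{\left(-4,0 \right)} \right)} \right)} = 6 \cdot 16 \cdot 13 - \left(4 + 2 \left(- \frac{\sqrt{-3 + \left(-18 + 6 \left(-4\right)\right)}}{2}\right)\right) = 96 \cdot 13 - \left(4 + 2 \left(- \frac{\sqrt{-3 - 42}}{2}\right)\right) = 1248 - \left(4 + 2 \left(- \frac{\sqrt{-3 - 42}}{2}\right)\right) = 1248 - \left(4 + 2 \left(- \frac{\sqrt{-45}}{2}\right)\right) = 1248 - \left(4 + 2 \left(- \frac{3 i \sqrt{5}}{2}\right)\right) = 1248 - \left(4 - 3 i \sqrt{5}\right) = 1244 + 3 i \sqrt{5}$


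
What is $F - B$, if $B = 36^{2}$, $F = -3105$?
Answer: $-4401$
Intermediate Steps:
$B = 1296$
$F - B = -3105 - 1296 = -4401$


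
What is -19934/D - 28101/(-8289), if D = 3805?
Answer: -19436207/10513215 ≈ -1.8487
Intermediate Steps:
-19934/D - 28101/(-8289) = -19934/3805 - 28101/(-8289) = -19934*1/3805 - 28101*(-1/8289) = -19934/3805 + 9367/2763 = -19436207/10513215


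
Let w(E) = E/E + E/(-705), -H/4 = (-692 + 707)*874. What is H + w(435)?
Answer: -2464662/47 ≈ -52440.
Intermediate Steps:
H = -52440 (H = -4*(-692 + 707)*874 = -60*874 = -4*13110 = -52440)
w(E) = 1 - E/705 (w(E) = 1 + E*(-1/705) = 1 - E/705)
H + w(435) = -52440 + (1 - 1/705*435) = -52440 + (1 - 29/47) = -52440 + 18/47 = -2464662/47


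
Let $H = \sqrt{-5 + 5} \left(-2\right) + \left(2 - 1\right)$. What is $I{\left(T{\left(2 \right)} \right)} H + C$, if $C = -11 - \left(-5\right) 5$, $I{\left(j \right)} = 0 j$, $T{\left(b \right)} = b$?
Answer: $14$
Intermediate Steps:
$I{\left(j \right)} = 0$
$C = 14$ ($C = -11 - -25 = -11 + 25 = 14$)
$H = 1$ ($H = \sqrt{0} \left(-2\right) + 1 = 0 \left(-2\right) + 1 = 0 + 1 = 1$)
$I{\left(T{\left(2 \right)} \right)} H + C = 0 \cdot 1 + 14 = 0 + 14 = 14$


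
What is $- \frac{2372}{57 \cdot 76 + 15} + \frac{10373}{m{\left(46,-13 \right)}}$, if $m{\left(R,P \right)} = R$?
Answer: $\frac{1955753}{8694} \approx 224.95$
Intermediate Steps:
$- \frac{2372}{57 \cdot 76 + 15} + \frac{10373}{m{\left(46,-13 \right)}} = - \frac{2372}{57 \cdot 76 + 15} + \frac{10373}{46} = - \frac{2372}{4332 + 15} + 10373 \cdot \frac{1}{46} = - \frac{2372}{4347} + \frac{451}{2} = \frac{1955753}{8694}$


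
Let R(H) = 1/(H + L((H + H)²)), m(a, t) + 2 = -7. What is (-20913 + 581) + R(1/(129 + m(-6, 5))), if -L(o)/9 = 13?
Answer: -285441068/14039 ≈ -20332.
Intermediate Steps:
L(o) = -117 (L(o) = -9*13 = -117)
m(a, t) = -9 (m(a, t) = -2 - 7 = -9)
R(H) = 1/(-117 + H) (R(H) = 1/(H - 117) = 1/(-117 + H))
(-20913 + 581) + R(1/(129 + m(-6, 5))) = (-20913 + 581) + 1/(-117 + 1/(129 - 9)) = -20332 + 1/(-117 + 1/120) = -20332 + 1/(-14039/120) = -20332 - 120/14039 = -285441068/14039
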